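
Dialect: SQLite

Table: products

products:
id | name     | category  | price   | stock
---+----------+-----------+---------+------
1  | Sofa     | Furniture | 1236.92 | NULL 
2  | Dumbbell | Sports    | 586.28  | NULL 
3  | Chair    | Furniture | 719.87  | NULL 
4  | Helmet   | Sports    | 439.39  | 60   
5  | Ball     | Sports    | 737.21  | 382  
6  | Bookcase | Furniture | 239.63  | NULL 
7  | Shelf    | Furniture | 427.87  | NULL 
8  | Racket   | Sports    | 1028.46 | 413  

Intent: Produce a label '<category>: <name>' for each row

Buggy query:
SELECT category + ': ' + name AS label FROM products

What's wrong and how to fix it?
Bug: SQLite uses || for string concatenation; + coerces text to numbers (yielding 0)

Fix: Replace + with || to concatenate text

Corrected query:
SELECT category || ': ' || name AS label FROM products

Result:
label              
-------------------
Furniture: Sofa    
Sports: Dumbbell   
Furniture: Chair   
Sports: Helmet     
Sports: Ball       
Furniture: Bookcase
Furniture: Shelf   
Sports: Racket     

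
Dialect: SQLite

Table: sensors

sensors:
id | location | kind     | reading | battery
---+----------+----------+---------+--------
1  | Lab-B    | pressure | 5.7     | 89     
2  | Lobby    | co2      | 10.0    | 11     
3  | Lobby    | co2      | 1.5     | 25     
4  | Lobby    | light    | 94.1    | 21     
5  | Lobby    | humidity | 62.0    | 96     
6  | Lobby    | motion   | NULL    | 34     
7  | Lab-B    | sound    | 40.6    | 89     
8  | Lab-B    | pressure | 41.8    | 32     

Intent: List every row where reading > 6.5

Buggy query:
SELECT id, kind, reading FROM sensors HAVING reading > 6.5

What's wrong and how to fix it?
Bug: HAVING filters the output of aggregation, but this query has no GROUP BY and no aggregate functions, so SQLite rejects it (HAVING clause on a non-aggregate query); the condition here is per row

Fix: Replace HAVING with WHERE since the condition applies to individual rows

Corrected query:
SELECT id, kind, reading FROM sensors WHERE reading > 6.5

Result:
id | kind     | reading
---+----------+--------
2  | co2      | 10     
4  | light    | 94.1   
5  | humidity | 62     
7  | sound    | 40.6   
8  | pressure | 41.8   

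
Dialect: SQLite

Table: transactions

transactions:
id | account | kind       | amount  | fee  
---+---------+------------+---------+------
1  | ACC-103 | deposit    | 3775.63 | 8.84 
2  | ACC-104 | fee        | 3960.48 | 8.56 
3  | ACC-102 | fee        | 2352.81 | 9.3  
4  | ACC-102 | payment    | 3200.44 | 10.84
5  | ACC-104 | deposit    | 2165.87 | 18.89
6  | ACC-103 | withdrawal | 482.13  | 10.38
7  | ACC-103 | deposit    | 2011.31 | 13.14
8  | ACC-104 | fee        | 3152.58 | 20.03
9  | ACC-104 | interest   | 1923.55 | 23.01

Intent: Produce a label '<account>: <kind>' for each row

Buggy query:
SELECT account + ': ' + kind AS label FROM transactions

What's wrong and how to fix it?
Bug: '+' is numeric addition; on text columns SQLite converts them to 0 instead of concatenating

Fix: Use the || operator for string concatenation

Corrected query:
SELECT account || ': ' || kind AS label FROM transactions

Result:
label              
-------------------
ACC-103: deposit   
ACC-104: fee       
ACC-102: fee       
ACC-102: payment   
ACC-104: deposit   
ACC-103: withdrawal
ACC-103: deposit   
ACC-104: fee       
ACC-104: interest  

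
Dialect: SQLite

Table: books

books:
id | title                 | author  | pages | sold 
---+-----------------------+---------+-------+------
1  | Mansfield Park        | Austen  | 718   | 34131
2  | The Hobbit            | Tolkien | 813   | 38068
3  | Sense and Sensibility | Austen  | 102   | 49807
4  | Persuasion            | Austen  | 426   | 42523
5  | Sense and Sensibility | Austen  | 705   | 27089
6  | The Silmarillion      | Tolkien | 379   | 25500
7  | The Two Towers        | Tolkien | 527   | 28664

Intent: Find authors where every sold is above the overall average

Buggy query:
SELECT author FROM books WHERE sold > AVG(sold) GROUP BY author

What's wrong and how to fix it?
Bug: AVG() is an aggregate; it can't sit directly in WHERE

Fix: Use a subquery for AVG and a HAVING MIN(...) filter so the condition holds for every row in the group

Corrected query:
SELECT author FROM books GROUP BY author HAVING MIN(sold) > (SELECT AVG(sold) FROM books)

Result:
(no rows)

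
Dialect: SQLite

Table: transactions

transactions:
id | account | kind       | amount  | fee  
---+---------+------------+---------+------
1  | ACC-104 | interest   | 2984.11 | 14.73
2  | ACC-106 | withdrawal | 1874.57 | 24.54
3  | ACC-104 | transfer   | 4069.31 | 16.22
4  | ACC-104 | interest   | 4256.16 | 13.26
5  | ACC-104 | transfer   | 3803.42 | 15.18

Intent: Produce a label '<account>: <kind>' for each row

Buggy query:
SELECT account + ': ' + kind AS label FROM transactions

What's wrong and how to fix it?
Bug: SQLite uses || for string concatenation; + coerces text to numbers (yielding 0)

Fix: Use the || operator for string concatenation

Corrected query:
SELECT account || ': ' || kind AS label FROM transactions

Result:
label              
-------------------
ACC-104: interest  
ACC-106: withdrawal
ACC-104: transfer  
ACC-104: interest  
ACC-104: transfer  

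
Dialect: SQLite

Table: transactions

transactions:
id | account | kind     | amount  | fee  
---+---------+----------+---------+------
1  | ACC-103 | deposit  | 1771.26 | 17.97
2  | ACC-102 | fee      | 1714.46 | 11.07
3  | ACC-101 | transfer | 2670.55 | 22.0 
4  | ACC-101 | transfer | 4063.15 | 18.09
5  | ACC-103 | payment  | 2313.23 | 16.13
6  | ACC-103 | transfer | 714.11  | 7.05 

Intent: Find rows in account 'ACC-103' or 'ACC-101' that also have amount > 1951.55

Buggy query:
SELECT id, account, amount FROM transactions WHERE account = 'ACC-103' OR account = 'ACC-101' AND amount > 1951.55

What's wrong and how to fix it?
Bug: AND binds tighter than OR, so this parses as account = 'ACC-103' OR (account = 'ACC-101' AND amount > 1951.55)

Fix: Group the OR with parentheses (or use IN), then AND the threshold

Corrected query:
SELECT id, account, amount FROM transactions WHERE (account = 'ACC-103' OR account = 'ACC-101') AND amount > 1951.55

Result:
id | account | amount 
---+---------+--------
3  | ACC-101 | 2670.55
4  | ACC-101 | 4063.15
5  | ACC-103 | 2313.23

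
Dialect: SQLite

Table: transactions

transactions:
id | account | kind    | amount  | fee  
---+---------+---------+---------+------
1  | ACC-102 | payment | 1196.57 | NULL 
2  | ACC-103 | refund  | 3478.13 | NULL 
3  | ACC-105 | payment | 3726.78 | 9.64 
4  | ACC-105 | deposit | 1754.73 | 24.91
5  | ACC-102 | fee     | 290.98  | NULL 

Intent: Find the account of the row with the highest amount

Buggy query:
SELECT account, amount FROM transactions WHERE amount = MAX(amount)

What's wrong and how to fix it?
Bug: WHERE is evaluated per row; an aggregate over the whole table isn't defined there

Fix: Use a subquery: WHERE amount = (SELECT MAX(amount) FROM transactions)

Corrected query:
SELECT account, amount FROM transactions WHERE amount = (SELECT MAX(amount) FROM transactions)

Result:
account | amount 
--------+--------
ACC-105 | 3726.78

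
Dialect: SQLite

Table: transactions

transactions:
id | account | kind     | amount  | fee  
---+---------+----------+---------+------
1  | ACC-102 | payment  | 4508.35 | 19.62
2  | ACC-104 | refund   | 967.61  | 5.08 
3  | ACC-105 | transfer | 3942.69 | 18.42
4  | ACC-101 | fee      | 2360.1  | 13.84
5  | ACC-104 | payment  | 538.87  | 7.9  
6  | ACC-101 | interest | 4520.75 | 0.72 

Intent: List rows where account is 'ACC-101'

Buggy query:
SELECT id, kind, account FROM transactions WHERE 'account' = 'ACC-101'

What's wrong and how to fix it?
Bug: 'account' in single quotes is a string literal, not the column; the comparison is literal-vs-literal and never true

Fix: Reference the column as account without single quotes

Corrected query:
SELECT id, kind, account FROM transactions WHERE account = 'ACC-101'

Result:
id | kind     | account
---+----------+--------
4  | fee      | ACC-101
6  | interest | ACC-101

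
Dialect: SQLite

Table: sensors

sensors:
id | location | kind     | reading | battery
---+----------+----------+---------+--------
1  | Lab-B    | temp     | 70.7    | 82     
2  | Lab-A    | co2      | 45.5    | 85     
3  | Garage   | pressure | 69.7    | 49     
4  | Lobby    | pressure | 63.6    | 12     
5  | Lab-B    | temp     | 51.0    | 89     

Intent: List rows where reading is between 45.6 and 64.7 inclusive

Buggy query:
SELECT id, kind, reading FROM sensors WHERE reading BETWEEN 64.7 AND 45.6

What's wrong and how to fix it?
Bug: BETWEEN expects the lower bound first; with 64.7 AND 45.6 the range is empty

Fix: Write BETWEEN 45.6 AND 64.7

Corrected query:
SELECT id, kind, reading FROM sensors WHERE reading BETWEEN 45.6 AND 64.7

Result:
id | kind     | reading
---+----------+--------
4  | pressure | 63.6   
5  | temp     | 51     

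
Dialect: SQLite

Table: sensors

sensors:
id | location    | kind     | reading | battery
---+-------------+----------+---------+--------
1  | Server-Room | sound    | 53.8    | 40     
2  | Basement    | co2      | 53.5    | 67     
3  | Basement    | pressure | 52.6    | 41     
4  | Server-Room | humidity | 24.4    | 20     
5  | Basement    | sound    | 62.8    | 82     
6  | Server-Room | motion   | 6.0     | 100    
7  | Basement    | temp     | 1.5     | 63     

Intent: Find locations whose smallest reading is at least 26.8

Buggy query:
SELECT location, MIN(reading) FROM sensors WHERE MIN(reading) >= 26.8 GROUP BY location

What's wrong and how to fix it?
Bug: MIN() in WHERE is a misuse of aggregate

Fix: Use HAVING for the per-group MIN condition

Corrected query:
SELECT location, MIN(reading) FROM sensors GROUP BY location HAVING MIN(reading) >= 26.8

Result:
(no rows)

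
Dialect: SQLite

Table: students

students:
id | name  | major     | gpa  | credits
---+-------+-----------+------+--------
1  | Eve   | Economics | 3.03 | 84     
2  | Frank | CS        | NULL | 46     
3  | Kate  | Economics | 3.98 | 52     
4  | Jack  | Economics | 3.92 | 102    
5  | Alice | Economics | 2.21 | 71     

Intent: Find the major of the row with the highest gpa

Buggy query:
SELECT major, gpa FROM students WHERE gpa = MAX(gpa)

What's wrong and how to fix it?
Bug: WHERE is evaluated per row; an aggregate over the whole table isn't defined there

Fix: Wrap MAX in a scalar subquery so WHERE compares against a single value

Corrected query:
SELECT major, gpa FROM students WHERE gpa = (SELECT MAX(gpa) FROM students)

Result:
major     | gpa 
----------+-----
Economics | 3.98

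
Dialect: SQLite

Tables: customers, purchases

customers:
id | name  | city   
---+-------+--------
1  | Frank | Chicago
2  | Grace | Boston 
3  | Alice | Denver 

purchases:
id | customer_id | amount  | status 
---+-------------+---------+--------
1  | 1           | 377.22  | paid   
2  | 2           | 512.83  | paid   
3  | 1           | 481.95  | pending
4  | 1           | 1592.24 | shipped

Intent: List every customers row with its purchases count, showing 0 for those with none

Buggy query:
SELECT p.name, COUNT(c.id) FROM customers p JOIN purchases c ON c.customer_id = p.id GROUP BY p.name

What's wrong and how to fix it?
Bug: An inner join excludes parents with zero children

Fix: Switch to LEFT JOIN to retain unmatched parent rows

Corrected query:
SELECT p.name, COUNT(c.id) FROM customers p LEFT JOIN purchases c ON c.customer_id = p.id GROUP BY p.name

Result:
name  | COUNT(c.id)
------+------------
Alice | 0          
Frank | 3          
Grace | 1          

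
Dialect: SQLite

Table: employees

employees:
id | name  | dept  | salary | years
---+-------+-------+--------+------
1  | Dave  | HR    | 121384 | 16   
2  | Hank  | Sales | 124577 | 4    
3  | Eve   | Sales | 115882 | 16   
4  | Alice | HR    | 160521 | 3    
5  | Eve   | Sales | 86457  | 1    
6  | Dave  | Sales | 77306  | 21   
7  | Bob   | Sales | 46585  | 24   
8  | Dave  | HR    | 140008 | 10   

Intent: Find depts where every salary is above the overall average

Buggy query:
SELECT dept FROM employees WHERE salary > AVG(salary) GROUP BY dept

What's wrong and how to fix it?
Bug: WHERE evaluates per row before aggregation, so AVG() is unavailable

Fix: Use a subquery for AVG and a HAVING MIN(...) filter so the condition holds for every row in the group

Corrected query:
SELECT dept FROM employees GROUP BY dept HAVING MIN(salary) > (SELECT AVG(salary) FROM employees)

Result:
dept
----
HR  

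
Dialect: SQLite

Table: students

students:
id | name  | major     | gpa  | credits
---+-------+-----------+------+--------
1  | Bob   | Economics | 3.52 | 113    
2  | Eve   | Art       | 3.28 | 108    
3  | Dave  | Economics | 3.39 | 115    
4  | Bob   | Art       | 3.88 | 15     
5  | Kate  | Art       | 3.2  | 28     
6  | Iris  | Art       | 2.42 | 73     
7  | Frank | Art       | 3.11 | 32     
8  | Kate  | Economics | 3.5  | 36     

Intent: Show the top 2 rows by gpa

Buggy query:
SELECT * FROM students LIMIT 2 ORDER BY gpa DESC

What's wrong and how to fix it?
Bug: LIMIT must come after ORDER BY

Fix: Swap the clauses: ORDER BY first, then LIMIT

Corrected query:
SELECT * FROM students ORDER BY gpa DESC LIMIT 2

Result:
id | name | major     | gpa  | credits
---+------+-----------+------+--------
4  | Bob  | Art       | 3.88 | 15     
1  | Bob  | Economics | 3.52 | 113    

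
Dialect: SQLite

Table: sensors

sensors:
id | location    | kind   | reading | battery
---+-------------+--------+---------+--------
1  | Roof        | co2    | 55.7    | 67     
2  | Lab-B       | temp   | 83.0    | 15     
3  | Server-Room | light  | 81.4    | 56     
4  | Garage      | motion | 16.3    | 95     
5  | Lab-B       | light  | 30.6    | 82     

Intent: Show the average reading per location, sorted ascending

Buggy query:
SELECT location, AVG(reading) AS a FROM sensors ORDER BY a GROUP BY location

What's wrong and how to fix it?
Bug: GROUP BY must precede ORDER BY

Fix: Reorder: SELECT … FROM … GROUP BY … ORDER BY …

Corrected query:
SELECT location, AVG(reading) AS a FROM sensors GROUP BY location ORDER BY a

Result:
location    | a   
------------+-----
Garage      | 16.3
Roof        | 55.7
Lab-B       | 56.8
Server-Room | 81.4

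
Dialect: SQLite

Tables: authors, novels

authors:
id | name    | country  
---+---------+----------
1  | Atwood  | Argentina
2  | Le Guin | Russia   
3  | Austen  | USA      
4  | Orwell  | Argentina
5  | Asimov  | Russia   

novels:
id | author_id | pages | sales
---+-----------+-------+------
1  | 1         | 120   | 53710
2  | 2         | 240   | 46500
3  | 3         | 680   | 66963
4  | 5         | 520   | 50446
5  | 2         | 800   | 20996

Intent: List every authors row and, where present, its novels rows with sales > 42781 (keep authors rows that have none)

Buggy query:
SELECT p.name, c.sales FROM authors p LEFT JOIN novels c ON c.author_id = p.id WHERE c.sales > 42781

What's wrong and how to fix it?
Bug: A WHERE condition on the right-hand table after LEFT JOIN drops unmatched parents

Fix: Move the right-table condition into the ON clause so unmatched parents are kept

Corrected query:
SELECT p.name, c.sales FROM authors p LEFT JOIN novels c ON c.author_id = p.id AND c.sales > 42781

Result:
name    | sales
--------+------
Atwood  | 53710
Le Guin | 46500
Austen  | 66963
Orwell  | NULL 
Asimov  | 50446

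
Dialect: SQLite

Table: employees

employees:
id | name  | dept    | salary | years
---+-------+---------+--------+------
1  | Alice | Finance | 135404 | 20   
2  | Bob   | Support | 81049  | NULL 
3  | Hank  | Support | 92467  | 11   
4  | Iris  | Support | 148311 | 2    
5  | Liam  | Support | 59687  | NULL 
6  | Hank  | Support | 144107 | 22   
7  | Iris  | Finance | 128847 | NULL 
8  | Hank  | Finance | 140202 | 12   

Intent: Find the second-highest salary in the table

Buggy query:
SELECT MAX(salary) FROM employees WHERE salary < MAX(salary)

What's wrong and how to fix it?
Bug: The inner MAX is an aggregate inside WHERE, which is not allowed

Fix: Put the inner MAX in a scalar subquery

Corrected query:
SELECT MAX(salary) FROM employees WHERE salary < (SELECT MAX(salary) FROM employees)

Result:
MAX(salary)
-----------
144107     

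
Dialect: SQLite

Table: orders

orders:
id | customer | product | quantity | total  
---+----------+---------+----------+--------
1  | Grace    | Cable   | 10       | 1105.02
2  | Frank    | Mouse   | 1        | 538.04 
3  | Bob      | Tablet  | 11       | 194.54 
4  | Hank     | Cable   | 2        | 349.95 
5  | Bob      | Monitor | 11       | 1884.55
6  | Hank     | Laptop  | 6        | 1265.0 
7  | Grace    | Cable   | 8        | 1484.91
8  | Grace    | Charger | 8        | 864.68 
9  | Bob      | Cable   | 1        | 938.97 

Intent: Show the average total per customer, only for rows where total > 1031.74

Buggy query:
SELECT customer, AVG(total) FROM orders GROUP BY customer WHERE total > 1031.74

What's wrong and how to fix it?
Bug: WHERE cannot follow GROUP BY

Fix: Place WHERE between FROM and GROUP BY

Corrected query:
SELECT customer, AVG(total) FROM orders WHERE total > 1031.74 GROUP BY customer

Result:
customer | AVG(total)
---------+-----------
Bob      | 1884.55   
Grace    | 1294.965  
Hank     | 1265      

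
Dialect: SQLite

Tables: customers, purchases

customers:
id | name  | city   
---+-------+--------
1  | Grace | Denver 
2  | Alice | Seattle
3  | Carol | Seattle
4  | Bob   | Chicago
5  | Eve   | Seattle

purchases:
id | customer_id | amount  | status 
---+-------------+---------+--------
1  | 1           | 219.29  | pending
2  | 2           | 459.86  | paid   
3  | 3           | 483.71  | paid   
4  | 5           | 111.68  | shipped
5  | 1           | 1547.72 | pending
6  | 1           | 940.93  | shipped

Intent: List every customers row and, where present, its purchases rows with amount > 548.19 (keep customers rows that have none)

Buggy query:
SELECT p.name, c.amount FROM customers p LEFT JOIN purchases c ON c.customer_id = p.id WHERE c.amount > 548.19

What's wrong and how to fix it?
Bug: Filtering c.amount in WHERE discards the NULL rows produced by LEFT JOIN, turning it into an inner join

Fix: Move the right-table condition into the ON clause so unmatched parents are kept

Corrected query:
SELECT p.name, c.amount FROM customers p LEFT JOIN purchases c ON c.customer_id = p.id AND c.amount > 548.19

Result:
name  | amount 
------+--------
Grace | 940.93 
Grace | 1547.72
Alice | NULL   
Carol | NULL   
Bob   | NULL   
Eve   | NULL   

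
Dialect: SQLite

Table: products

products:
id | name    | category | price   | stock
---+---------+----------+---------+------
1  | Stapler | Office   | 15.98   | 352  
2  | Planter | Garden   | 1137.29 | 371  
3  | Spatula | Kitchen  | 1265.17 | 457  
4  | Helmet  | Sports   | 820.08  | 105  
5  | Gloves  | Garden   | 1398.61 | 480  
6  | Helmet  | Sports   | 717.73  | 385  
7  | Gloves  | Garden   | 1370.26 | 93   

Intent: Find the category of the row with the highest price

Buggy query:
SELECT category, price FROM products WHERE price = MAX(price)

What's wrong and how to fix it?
Bug: WHERE is evaluated per row; an aggregate over the whole table isn't defined there

Fix: Use a subquery: WHERE price = (SELECT MAX(price) FROM products)

Corrected query:
SELECT category, price FROM products WHERE price = (SELECT MAX(price) FROM products)

Result:
category | price  
---------+--------
Garden   | 1398.61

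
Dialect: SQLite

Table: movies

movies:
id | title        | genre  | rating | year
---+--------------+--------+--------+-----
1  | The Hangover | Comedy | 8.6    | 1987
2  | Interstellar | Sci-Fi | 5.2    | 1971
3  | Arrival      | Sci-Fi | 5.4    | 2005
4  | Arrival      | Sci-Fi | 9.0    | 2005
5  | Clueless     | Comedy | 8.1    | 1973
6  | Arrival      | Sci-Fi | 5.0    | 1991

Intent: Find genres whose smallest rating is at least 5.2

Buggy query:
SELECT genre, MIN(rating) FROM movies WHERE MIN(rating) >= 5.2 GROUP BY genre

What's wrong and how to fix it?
Bug: Aggregates like MIN are computed per group after WHERE runs

Fix: Use HAVING for the per-group MIN condition

Corrected query:
SELECT genre, MIN(rating) FROM movies GROUP BY genre HAVING MIN(rating) >= 5.2

Result:
genre  | MIN(rating)
-------+------------
Comedy | 8.1        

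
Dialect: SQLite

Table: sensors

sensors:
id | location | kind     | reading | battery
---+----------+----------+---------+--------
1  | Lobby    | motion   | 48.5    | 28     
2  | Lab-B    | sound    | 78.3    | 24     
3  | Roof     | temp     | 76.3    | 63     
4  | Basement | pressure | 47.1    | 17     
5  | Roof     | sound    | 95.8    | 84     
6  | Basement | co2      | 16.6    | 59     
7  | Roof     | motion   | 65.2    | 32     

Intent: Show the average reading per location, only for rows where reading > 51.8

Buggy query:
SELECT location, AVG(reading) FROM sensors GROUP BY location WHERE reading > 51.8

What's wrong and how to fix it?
Bug: WHERE cannot follow GROUP BY

Fix: Place WHERE between FROM and GROUP BY

Corrected query:
SELECT location, AVG(reading) FROM sensors WHERE reading > 51.8 GROUP BY location

Result:
location | AVG(reading)
---------+-------------
Lab-B    | 78.3        
Roof     | 79.1        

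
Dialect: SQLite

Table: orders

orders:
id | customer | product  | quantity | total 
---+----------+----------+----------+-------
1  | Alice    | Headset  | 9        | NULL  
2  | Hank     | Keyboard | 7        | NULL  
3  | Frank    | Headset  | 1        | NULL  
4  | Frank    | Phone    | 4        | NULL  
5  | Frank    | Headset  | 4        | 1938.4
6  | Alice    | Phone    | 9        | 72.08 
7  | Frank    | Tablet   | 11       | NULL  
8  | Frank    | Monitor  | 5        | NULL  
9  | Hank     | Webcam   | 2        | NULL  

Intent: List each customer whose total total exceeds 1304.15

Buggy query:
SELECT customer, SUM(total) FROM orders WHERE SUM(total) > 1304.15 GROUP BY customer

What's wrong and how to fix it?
Bug: Aggregate functions cannot appear in a WHERE clause

Fix: Move the aggregate condition to a HAVING clause

Corrected query:
SELECT customer, SUM(total) FROM orders GROUP BY customer HAVING SUM(total) > 1304.15

Result:
customer | SUM(total)
---------+-----------
Frank    | 1938.4    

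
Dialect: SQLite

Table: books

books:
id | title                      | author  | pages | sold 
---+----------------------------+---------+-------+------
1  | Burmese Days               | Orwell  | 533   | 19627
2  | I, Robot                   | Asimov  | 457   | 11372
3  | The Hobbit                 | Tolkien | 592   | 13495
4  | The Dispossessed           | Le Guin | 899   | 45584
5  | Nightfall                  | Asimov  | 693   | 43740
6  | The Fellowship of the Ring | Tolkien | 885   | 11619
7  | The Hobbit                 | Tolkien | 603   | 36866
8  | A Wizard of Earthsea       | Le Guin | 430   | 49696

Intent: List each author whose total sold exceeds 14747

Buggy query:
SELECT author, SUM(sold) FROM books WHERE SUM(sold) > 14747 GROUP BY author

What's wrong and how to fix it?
Bug: WHERE runs before GROUP BY, so aggregates aren't available there

Fix: Use HAVING (which filters groups after aggregation) instead of WHERE

Corrected query:
SELECT author, SUM(sold) FROM books GROUP BY author HAVING SUM(sold) > 14747

Result:
author  | SUM(sold)
--------+----------
Asimov  | 55112    
Le Guin | 95280    
Orwell  | 19627    
Tolkien | 61980    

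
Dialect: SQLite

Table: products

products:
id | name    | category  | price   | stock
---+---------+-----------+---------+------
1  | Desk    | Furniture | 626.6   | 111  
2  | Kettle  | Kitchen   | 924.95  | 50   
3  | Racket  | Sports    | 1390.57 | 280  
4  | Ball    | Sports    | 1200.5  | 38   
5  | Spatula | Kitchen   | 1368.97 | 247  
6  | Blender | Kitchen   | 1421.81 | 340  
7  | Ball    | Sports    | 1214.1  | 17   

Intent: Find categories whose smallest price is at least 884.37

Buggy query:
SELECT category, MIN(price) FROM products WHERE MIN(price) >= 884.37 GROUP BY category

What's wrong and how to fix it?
Bug: Aggregates like MIN are computed per group after WHERE runs

Fix: Replace WHERE with HAVING after the GROUP BY

Corrected query:
SELECT category, MIN(price) FROM products GROUP BY category HAVING MIN(price) >= 884.37

Result:
category | MIN(price)
---------+-----------
Kitchen  | 924.95    
Sports   | 1200.5    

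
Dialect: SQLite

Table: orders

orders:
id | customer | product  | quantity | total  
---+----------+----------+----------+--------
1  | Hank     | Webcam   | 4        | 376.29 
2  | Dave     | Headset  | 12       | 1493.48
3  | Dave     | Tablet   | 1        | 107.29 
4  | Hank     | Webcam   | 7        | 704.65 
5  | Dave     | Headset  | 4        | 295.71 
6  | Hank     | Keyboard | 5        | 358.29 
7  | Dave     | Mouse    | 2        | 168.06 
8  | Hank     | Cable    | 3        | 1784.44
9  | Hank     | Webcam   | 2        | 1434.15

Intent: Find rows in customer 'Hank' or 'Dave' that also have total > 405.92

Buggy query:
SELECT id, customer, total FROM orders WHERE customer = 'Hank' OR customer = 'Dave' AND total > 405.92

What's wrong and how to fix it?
Bug: Without parentheses, AND is evaluated before OR, so the total filter only applies to the 'Dave' branch

Fix: Add parentheses around the OR so the AND applies to both alternatives

Corrected query:
SELECT id, customer, total FROM orders WHERE (customer = 'Hank' OR customer = 'Dave') AND total > 405.92

Result:
id | customer | total  
---+----------+--------
2  | Dave     | 1493.48
4  | Hank     | 704.65 
8  | Hank     | 1784.44
9  | Hank     | 1434.15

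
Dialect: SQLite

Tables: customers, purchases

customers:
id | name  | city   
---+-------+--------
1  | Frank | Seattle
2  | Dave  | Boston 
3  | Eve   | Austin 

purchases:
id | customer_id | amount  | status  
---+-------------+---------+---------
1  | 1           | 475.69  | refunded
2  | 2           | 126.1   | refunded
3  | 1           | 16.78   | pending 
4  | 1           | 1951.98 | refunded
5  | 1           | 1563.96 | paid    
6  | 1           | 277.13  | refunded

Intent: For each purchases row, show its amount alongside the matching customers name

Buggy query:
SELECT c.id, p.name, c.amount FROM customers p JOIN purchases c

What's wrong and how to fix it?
Bug: Missing join condition: each purchases row is matched to all customers rows instead of just its own

Fix: Add ON c.customer_id = p.id to the JOIN

Corrected query:
SELECT c.id, p.name, c.amount FROM customers p JOIN purchases c ON c.customer_id = p.id

Result:
id | name  | amount 
---+-------+--------
1  | Frank | 475.69 
2  | Dave  | 126.1  
3  | Frank | 16.78  
4  | Frank | 1951.98
5  | Frank | 1563.96
6  | Frank | 277.13 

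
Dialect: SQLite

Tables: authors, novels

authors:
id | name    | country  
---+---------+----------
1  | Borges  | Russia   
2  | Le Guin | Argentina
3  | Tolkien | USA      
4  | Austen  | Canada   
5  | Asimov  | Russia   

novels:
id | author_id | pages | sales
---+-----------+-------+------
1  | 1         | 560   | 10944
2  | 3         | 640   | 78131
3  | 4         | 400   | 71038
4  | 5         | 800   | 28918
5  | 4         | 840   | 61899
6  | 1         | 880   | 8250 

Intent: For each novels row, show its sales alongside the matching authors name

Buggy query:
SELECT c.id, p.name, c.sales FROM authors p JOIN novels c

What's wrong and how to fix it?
Bug: Missing join condition: each novels row is matched to all authors rows instead of just its own

Fix: Add ON c.author_id = p.id to the JOIN

Corrected query:
SELECT c.id, p.name, c.sales FROM authors p JOIN novels c ON c.author_id = p.id

Result:
id | name    | sales
---+---------+------
1  | Borges  | 10944
2  | Tolkien | 78131
3  | Austen  | 71038
4  | Asimov  | 28918
5  | Austen  | 61899
6  | Borges  | 8250 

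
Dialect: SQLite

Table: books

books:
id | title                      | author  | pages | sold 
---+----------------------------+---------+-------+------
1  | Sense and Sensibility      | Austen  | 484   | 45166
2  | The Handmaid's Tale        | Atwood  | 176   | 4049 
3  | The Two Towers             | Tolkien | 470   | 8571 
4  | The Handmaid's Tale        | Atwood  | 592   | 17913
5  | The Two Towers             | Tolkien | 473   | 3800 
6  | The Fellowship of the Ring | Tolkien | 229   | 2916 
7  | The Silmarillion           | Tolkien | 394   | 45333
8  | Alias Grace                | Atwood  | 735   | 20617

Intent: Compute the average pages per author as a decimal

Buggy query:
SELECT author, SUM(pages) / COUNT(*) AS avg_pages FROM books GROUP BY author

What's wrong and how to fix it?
Bug: SUM(pages) and COUNT(*) are both integers; the division truncates the fractional part

Fix: Multiply by 1.0 (or CAST to REAL) to force floating-point division

Corrected query:
SELECT author, SUM(pages) * 1.0 / COUNT(*) AS avg_pages FROM books GROUP BY author

Result:
author  | avg_pages
--------+----------
Atwood  | 501      
Austen  | 484      
Tolkien | 391.5    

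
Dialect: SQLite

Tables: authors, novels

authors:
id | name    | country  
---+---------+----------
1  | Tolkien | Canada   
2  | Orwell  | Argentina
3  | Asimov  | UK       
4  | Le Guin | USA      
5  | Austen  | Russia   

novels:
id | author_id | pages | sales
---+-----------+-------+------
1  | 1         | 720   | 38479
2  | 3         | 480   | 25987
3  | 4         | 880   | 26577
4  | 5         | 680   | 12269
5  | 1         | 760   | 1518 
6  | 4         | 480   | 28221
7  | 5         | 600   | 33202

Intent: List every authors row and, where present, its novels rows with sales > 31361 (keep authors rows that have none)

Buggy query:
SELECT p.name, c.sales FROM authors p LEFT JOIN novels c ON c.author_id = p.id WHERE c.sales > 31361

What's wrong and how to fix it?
Bug: A WHERE condition on the right-hand table after LEFT JOIN drops unmatched parents

Fix: Move the right-table condition into the ON clause so unmatched parents are kept

Corrected query:
SELECT p.name, c.sales FROM authors p LEFT JOIN novels c ON c.author_id = p.id AND c.sales > 31361

Result:
name    | sales
--------+------
Tolkien | 38479
Orwell  | NULL 
Asimov  | NULL 
Le Guin | NULL 
Austen  | 33202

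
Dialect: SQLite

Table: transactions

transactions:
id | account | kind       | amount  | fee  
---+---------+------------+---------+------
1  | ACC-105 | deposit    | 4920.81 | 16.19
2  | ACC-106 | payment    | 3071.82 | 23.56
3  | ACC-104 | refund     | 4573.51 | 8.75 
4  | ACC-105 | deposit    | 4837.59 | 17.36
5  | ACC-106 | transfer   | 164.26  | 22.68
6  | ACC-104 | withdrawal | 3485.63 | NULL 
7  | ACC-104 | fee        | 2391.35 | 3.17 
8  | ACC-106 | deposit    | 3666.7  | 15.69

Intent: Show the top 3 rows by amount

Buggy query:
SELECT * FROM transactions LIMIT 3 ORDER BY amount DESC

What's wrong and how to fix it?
Bug: ORDER BY cannot follow LIMIT; LIMIT is the final clause

Fix: Swap the clauses: ORDER BY first, then LIMIT

Corrected query:
SELECT * FROM transactions ORDER BY amount DESC LIMIT 3

Result:
id | account | kind    | amount  | fee  
---+---------+---------+---------+------
1  | ACC-105 | deposit | 4920.81 | 16.19
4  | ACC-105 | deposit | 4837.59 | 17.36
3  | ACC-104 | refund  | 4573.51 | 8.75 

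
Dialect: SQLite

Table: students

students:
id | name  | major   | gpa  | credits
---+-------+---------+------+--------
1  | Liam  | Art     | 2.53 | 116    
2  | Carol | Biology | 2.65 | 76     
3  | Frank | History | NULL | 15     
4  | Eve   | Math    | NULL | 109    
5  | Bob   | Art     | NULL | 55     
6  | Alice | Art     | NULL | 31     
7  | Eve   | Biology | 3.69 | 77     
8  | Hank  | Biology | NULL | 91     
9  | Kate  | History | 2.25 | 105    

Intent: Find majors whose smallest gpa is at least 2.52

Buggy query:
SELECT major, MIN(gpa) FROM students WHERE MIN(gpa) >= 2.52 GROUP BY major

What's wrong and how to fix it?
Bug: MIN() in WHERE is a misuse of aggregate

Fix: Use HAVING for the per-group MIN condition

Corrected query:
SELECT major, MIN(gpa) FROM students GROUP BY major HAVING MIN(gpa) >= 2.52

Result:
major   | MIN(gpa)
--------+---------
Art     | 2.53    
Biology | 2.65    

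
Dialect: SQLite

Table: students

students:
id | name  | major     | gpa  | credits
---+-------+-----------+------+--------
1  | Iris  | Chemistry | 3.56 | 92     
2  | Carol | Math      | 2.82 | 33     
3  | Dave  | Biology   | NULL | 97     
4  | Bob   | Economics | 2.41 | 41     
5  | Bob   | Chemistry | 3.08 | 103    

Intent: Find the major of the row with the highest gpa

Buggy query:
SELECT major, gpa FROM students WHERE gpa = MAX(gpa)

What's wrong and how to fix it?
Bug: MAX(gpa) is an aggregate and cannot be used directly in WHERE

Fix: Use a subquery: WHERE gpa = (SELECT MAX(gpa) FROM students)

Corrected query:
SELECT major, gpa FROM students WHERE gpa = (SELECT MAX(gpa) FROM students)

Result:
major     | gpa 
----------+-----
Chemistry | 3.56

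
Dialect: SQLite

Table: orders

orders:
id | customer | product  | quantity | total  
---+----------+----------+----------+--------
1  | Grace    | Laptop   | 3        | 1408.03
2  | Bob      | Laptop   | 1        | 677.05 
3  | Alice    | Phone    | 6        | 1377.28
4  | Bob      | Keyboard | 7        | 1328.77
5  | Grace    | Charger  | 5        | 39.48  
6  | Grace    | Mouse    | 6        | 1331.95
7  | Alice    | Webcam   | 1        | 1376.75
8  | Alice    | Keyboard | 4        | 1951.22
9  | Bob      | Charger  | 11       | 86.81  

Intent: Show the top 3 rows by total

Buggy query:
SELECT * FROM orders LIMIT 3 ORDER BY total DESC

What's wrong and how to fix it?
Bug: ORDER BY cannot follow LIMIT; LIMIT is the final clause

Fix: Sort with ORDER BY, then apply LIMIT

Corrected query:
SELECT * FROM orders ORDER BY total DESC LIMIT 3

Result:
id | customer | product  | quantity | total  
---+----------+----------+----------+--------
8  | Alice    | Keyboard | 4        | 1951.22
1  | Grace    | Laptop   | 3        | 1408.03
3  | Alice    | Phone    | 6        | 1377.28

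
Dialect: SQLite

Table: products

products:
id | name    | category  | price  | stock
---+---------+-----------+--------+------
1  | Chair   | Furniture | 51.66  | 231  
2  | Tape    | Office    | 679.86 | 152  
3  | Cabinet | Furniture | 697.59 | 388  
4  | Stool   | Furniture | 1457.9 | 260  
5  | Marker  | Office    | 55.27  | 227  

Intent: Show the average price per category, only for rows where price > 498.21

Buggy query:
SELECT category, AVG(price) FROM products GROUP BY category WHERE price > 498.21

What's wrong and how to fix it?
Bug: Row-level WHERE must come before GROUP BY in the clause order

Fix: Move the WHERE clause before GROUP BY

Corrected query:
SELECT category, AVG(price) FROM products WHERE price > 498.21 GROUP BY category

Result:
category  | AVG(price)
----------+-----------
Furniture | 1077.745  
Office    | 679.86    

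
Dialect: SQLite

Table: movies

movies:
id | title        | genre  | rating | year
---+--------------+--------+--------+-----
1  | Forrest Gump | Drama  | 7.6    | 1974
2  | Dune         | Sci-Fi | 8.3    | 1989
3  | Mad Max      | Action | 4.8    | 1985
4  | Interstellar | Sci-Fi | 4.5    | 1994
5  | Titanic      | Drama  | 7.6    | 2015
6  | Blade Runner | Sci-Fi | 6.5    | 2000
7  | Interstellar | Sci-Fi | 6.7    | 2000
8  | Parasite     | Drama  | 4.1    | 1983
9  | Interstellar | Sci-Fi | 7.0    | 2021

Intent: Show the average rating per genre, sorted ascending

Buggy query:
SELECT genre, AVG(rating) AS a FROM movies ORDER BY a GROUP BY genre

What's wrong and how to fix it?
Bug: GROUP BY must precede ORDER BY

Fix: Reorder: SELECT … FROM … GROUP BY … ORDER BY …

Corrected query:
SELECT genre, AVG(rating) AS a FROM movies GROUP BY genre ORDER BY a

Result:
genre  | a       
-------+---------
Action | 4.8     
Drama  | 6.433333
Sci-Fi | 6.6     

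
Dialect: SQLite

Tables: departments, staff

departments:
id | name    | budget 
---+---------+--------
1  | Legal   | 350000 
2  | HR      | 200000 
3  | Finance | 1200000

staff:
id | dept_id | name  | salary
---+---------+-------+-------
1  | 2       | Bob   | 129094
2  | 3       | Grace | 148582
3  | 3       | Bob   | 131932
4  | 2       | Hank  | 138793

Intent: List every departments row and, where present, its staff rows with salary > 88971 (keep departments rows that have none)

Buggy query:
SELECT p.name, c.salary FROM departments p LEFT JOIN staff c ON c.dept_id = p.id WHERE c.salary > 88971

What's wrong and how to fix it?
Bug: Filtering c.salary in WHERE discards the NULL rows produced by LEFT JOIN, turning it into an inner join

Fix: Move the right-table condition into the ON clause so unmatched parents are kept

Corrected query:
SELECT p.name, c.salary FROM departments p LEFT JOIN staff c ON c.dept_id = p.id AND c.salary > 88971

Result:
name    | salary
--------+-------
Legal   | NULL  
HR      | 129094
HR      | 138793
Finance | 131932
Finance | 148582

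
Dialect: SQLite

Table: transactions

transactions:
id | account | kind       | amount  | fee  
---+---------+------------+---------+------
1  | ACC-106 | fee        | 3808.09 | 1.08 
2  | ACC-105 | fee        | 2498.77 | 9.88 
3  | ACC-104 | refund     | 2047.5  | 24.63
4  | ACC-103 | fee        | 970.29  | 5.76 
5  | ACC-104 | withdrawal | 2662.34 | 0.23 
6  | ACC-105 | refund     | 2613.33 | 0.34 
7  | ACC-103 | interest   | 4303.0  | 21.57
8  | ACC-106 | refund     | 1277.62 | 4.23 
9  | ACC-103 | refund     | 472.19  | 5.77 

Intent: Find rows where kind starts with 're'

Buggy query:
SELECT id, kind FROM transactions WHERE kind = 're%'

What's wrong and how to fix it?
Bug: Wildcards only work with LIKE; '=' treats '%' as a literal character

Fix: Replace '=' with LIKE so 're%' is treated as a pattern

Corrected query:
SELECT id, kind FROM transactions WHERE kind LIKE 're%'

Result:
id | kind  
---+-------
3  | refund
6  | refund
8  | refund
9  | refund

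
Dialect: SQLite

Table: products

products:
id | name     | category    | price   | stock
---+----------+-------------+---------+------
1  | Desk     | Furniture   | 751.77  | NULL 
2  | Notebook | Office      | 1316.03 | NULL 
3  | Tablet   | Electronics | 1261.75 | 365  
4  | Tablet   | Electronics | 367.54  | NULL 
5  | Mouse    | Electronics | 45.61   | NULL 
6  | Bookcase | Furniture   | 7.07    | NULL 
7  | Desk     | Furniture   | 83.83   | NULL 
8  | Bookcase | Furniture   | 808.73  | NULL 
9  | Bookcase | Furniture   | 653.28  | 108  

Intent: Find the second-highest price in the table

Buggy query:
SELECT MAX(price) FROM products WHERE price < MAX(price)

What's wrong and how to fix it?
Bug: The inner MAX is an aggregate inside WHERE, which is not allowed

Fix: Put the inner MAX in a scalar subquery

Corrected query:
SELECT MAX(price) FROM products WHERE price < (SELECT MAX(price) FROM products)

Result:
MAX(price)
----------
1261.75   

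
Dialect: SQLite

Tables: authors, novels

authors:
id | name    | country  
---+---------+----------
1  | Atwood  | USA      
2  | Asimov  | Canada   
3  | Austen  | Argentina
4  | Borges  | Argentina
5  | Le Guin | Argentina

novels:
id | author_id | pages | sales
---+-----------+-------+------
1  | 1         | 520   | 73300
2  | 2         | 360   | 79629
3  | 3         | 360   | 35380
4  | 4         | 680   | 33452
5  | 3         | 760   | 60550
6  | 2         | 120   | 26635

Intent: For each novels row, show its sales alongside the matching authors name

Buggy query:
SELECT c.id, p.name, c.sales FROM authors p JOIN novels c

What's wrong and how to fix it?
Bug: Missing join condition: each novels row is matched to all authors rows instead of just its own

Fix: Add ON c.author_id = p.id to the JOIN

Corrected query:
SELECT c.id, p.name, c.sales FROM authors p JOIN novels c ON c.author_id = p.id

Result:
id | name   | sales
---+--------+------
1  | Atwood | 73300
2  | Asimov | 79629
3  | Austen | 35380
4  | Borges | 33452
5  | Austen | 60550
6  | Asimov | 26635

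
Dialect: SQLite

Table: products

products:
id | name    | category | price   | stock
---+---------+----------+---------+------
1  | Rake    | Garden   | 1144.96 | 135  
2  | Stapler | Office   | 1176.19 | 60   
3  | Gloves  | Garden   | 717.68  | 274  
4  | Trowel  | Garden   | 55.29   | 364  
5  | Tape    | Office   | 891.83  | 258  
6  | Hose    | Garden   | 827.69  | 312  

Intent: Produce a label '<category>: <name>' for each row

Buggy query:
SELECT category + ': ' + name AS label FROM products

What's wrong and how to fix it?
Bug: '+' is numeric addition; on text columns SQLite converts them to 0 instead of concatenating

Fix: Replace + with || to concatenate text

Corrected query:
SELECT category || ': ' || name AS label FROM products

Result:
label          
---------------
Garden: Rake   
Office: Stapler
Garden: Gloves 
Garden: Trowel 
Office: Tape   
Garden: Hose   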